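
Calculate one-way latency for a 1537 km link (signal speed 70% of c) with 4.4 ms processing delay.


Speed = 0.7 * 3e5 km/s = 210000 km/s
Propagation delay = 1537 / 210000 = 0.0073 s = 7.319 ms
Processing delay = 4.4 ms
Total one-way latency = 11.719 ms


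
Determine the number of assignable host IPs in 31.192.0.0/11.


Host bits = 32 - 11 = 21
Total addresses = 2^21 = 2097152
Usable = total - 2 (network and broadcast)
Usable hosts: 2097150


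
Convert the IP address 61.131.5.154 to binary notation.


61 = 00111101
131 = 10000011
5 = 00000101
154 = 10011010
Binary: 00111101.10000011.00000101.10011010


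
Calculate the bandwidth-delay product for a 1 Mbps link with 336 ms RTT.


BDP = bandwidth * RTT
= 1 Mbps * 336 ms
= 1 * 1e6 * 336 / 1000 bits
= 336000 bits
= 42000 bytes
= 41.0156 KB
BDP = 336000 bits (42000 bytes)


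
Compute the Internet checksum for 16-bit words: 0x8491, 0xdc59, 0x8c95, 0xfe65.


Sum all words (with carry folding):
+ 0x8491 = 0x8491
+ 0xdc59 = 0x60eb
+ 0x8c95 = 0xed80
+ 0xfe65 = 0xebe6
One's complement: ~0xebe6
Checksum = 0x1419


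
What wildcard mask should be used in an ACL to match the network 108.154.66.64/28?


Subnet mask: 255.255.255.240
Wildcard = 255.255.255.255 - subnet mask
255 - 255 = 0
255 - 255 = 0
255 - 255 = 0
255 - 240 = 15
Wildcard: 0.0.0.15


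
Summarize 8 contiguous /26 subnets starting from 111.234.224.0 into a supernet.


Original prefix: /26
Number of subnets: 8 = 2^3
New prefix = 26 - 3 = 23
Supernet: 111.234.224.0/23


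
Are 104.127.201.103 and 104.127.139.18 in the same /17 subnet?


Mask: 255.255.128.0
104.127.201.103 AND mask = 104.127.128.0
104.127.139.18 AND mask = 104.127.128.0
Yes, same subnet (104.127.128.0)


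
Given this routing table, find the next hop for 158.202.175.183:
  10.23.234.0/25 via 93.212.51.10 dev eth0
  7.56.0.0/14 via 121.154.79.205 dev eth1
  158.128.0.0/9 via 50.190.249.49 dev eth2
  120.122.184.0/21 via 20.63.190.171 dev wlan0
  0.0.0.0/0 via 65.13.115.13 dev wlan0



Longest prefix match for 158.202.175.183:
  /25 10.23.234.0: no
  /14 7.56.0.0: no
  /9 158.128.0.0: MATCH
  /21 120.122.184.0: no
  /0 0.0.0.0: MATCH
Selected: next-hop 50.190.249.49 via eth2 (matched /9)


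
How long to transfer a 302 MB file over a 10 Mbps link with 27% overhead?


Effective throughput = 10 * (1 - 27/100) = 7.3 Mbps
File size in Mb = 302 * 8 = 2416 Mb
Time = 2416 / 7.3
Time = 330.9589 seconds


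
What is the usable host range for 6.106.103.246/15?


Network: 6.106.0.0
Broadcast: 6.107.255.255
First usable = network + 1
Last usable = broadcast - 1
Range: 6.106.0.1 to 6.107.255.254


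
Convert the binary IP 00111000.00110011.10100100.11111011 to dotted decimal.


00111000 = 56
00110011 = 51
10100100 = 164
11111011 = 251
IP: 56.51.164.251


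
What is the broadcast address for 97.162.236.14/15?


Network: 97.162.0.0/15
Host bits = 17
Set all host bits to 1:
Broadcast: 97.163.255.255


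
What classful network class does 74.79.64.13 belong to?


First octet: 74
Binary: 01001010
0xxxxxxx -> Class A (1-126)
Class A, default mask 255.0.0.0 (/8)


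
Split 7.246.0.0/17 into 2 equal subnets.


New prefix = 17 + 1 = 18
Each subnet has 16384 addresses
  7.246.0.0/18
  7.246.64.0/18
Subnets: 7.246.0.0/18, 7.246.64.0/18


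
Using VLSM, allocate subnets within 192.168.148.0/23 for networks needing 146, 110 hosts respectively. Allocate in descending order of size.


146 hosts -> /24 (254 usable): 192.168.148.0/24
110 hosts -> /25 (126 usable): 192.168.149.0/25
Allocation: 192.168.148.0/24 (146 hosts, 254 usable); 192.168.149.0/25 (110 hosts, 126 usable)


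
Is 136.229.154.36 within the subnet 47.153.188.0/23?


Subnet network: 47.153.188.0
Test IP AND mask: 136.229.154.0
No, 136.229.154.36 is not in 47.153.188.0/23


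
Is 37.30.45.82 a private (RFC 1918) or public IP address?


RFC 1918 private ranges:
  10.0.0.0/8 (10.0.0.0 - 10.255.255.255)
  172.16.0.0/12 (172.16.0.0 - 172.31.255.255)
  192.168.0.0/16 (192.168.0.0 - 192.168.255.255)
Public (not in any RFC 1918 range)


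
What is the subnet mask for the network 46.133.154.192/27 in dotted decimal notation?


/27 means 27 network bits, 5 host bits
Binary: 11111111111111111111111111100000
Mask: 255.255.255.224


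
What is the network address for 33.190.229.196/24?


IP:   00100001.10111110.11100101.11000100
Mask: 11111111.11111111.11111111.00000000
AND operation:
Net:  00100001.10111110.11100101.00000000
Network: 33.190.229.0/24


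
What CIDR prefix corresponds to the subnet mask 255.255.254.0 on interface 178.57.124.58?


Binary: 11111111.11111111.11111110.00000000
Count leading 1s
Prefix: /23


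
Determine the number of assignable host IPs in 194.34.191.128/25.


Host bits = 32 - 25 = 7
Total addresses = 2^7 = 128
Usable = total - 2 (network and broadcast)
Usable hosts: 126


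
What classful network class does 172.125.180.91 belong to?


First octet: 172
Binary: 10101100
10xxxxxx -> Class B (128-191)
Class B, default mask 255.255.0.0 (/16)


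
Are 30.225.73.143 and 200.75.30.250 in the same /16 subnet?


Mask: 255.255.0.0
30.225.73.143 AND mask = 30.225.0.0
200.75.30.250 AND mask = 200.75.0.0
No, different subnets (30.225.0.0 vs 200.75.0.0)


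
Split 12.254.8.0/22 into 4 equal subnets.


New prefix = 22 + 2 = 24
Each subnet has 256 addresses
  12.254.8.0/24
  12.254.9.0/24
  12.254.10.0/24
  12.254.11.0/24
Subnets: 12.254.8.0/24, 12.254.9.0/24, 12.254.10.0/24, 12.254.11.0/24


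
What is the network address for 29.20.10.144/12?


IP:   00011101.00010100.00001010.10010000
Mask: 11111111.11110000.00000000.00000000
AND operation:
Net:  00011101.00010000.00000000.00000000
Network: 29.16.0.0/12


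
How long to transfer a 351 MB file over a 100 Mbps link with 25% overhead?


Effective throughput = 100 * (1 - 25/100) = 75 Mbps
File size in Mb = 351 * 8 = 2808 Mb
Time = 2808 / 75
Time = 37.44 seconds


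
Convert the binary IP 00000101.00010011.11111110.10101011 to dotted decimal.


00000101 = 5
00010011 = 19
11111110 = 254
10101011 = 171
IP: 5.19.254.171


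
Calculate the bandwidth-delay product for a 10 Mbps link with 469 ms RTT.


BDP = bandwidth * RTT
= 10 Mbps * 469 ms
= 10 * 1e6 * 469 / 1000 bits
= 4690000 bits
= 586250 bytes
= 572.5098 KB
BDP = 4690000 bits (586250 bytes)


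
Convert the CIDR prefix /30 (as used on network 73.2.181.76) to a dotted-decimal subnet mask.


/30 means 30 network bits, 2 host bits
Binary: 11111111111111111111111111111100
Mask: 255.255.255.252


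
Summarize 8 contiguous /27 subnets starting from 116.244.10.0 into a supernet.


Original prefix: /27
Number of subnets: 8 = 2^3
New prefix = 27 - 3 = 24
Supernet: 116.244.10.0/24


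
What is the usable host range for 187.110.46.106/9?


Network: 187.0.0.0
Broadcast: 187.127.255.255
First usable = network + 1
Last usable = broadcast - 1
Range: 187.0.0.1 to 187.127.255.254


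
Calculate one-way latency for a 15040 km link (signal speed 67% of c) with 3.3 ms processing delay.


Speed = 0.67 * 3e5 km/s = 201000 km/s
Propagation delay = 15040 / 201000 = 0.0748 s = 74.8259 ms
Processing delay = 3.3 ms
Total one-way latency = 78.1259 ms


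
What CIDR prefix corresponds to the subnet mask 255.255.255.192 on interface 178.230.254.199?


Binary: 11111111.11111111.11111111.11000000
Count leading 1s
Prefix: /26


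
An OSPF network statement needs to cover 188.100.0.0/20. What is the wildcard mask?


Subnet mask: 255.255.240.0
Wildcard = 255.255.255.255 - subnet mask
255 - 255 = 0
255 - 255 = 0
255 - 240 = 15
255 - 0 = 255
Wildcard: 0.0.15.255


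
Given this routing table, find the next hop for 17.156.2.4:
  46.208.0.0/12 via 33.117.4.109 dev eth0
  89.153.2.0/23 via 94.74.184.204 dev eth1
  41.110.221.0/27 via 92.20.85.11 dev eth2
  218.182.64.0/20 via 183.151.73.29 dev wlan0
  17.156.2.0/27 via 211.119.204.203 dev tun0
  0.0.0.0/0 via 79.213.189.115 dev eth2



Longest prefix match for 17.156.2.4:
  /12 46.208.0.0: no
  /23 89.153.2.0: no
  /27 41.110.221.0: no
  /20 218.182.64.0: no
  /27 17.156.2.0: MATCH
  /0 0.0.0.0: MATCH
Selected: next-hop 211.119.204.203 via tun0 (matched /27)


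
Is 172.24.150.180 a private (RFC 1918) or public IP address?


RFC 1918 private ranges:
  10.0.0.0/8 (10.0.0.0 - 10.255.255.255)
  172.16.0.0/12 (172.16.0.0 - 172.31.255.255)
  192.168.0.0/16 (192.168.0.0 - 192.168.255.255)
Private (in 172.16.0.0/12)


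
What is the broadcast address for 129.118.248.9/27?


Network: 129.118.248.0/27
Host bits = 5
Set all host bits to 1:
Broadcast: 129.118.248.31


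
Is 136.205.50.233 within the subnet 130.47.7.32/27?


Subnet network: 130.47.7.32
Test IP AND mask: 136.205.50.224
No, 136.205.50.233 is not in 130.47.7.32/27


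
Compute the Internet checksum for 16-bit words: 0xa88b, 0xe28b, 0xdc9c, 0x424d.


Sum all words (with carry folding):
+ 0xa88b = 0xa88b
+ 0xe28b = 0x8b17
+ 0xdc9c = 0x67b4
+ 0x424d = 0xaa01
One's complement: ~0xaa01
Checksum = 0x55fe


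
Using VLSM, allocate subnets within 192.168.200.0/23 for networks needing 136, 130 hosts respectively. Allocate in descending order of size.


136 hosts -> /24 (254 usable): 192.168.200.0/24
130 hosts -> /24 (254 usable): 192.168.201.0/24
Allocation: 192.168.200.0/24 (136 hosts, 254 usable); 192.168.201.0/24 (130 hosts, 254 usable)


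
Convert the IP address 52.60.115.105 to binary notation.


52 = 00110100
60 = 00111100
115 = 01110011
105 = 01101001
Binary: 00110100.00111100.01110011.01101001


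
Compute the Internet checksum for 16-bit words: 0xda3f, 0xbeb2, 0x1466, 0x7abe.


Sum all words (with carry folding):
+ 0xda3f = 0xda3f
+ 0xbeb2 = 0x98f2
+ 0x1466 = 0xad58
+ 0x7abe = 0x2817
One's complement: ~0x2817
Checksum = 0xd7e8


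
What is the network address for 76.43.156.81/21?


IP:   01001100.00101011.10011100.01010001
Mask: 11111111.11111111.11111000.00000000
AND operation:
Net:  01001100.00101011.10011000.00000000
Network: 76.43.152.0/21


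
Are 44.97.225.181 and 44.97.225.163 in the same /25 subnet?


Mask: 255.255.255.128
44.97.225.181 AND mask = 44.97.225.128
44.97.225.163 AND mask = 44.97.225.128
Yes, same subnet (44.97.225.128)


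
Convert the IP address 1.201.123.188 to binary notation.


1 = 00000001
201 = 11001001
123 = 01111011
188 = 10111100
Binary: 00000001.11001001.01111011.10111100


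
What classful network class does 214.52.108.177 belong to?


First octet: 214
Binary: 11010110
110xxxxx -> Class C (192-223)
Class C, default mask 255.255.255.0 (/24)


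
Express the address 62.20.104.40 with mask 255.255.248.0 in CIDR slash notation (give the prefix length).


Binary: 11111111.11111111.11111000.00000000
Count leading 1s
Prefix: /21


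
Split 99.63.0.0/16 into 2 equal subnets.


New prefix = 16 + 1 = 17
Each subnet has 32768 addresses
  99.63.0.0/17
  99.63.128.0/17
Subnets: 99.63.0.0/17, 99.63.128.0/17


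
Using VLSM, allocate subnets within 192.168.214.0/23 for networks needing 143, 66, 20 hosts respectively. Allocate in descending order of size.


143 hosts -> /24 (254 usable): 192.168.214.0/24
66 hosts -> /25 (126 usable): 192.168.215.0/25
20 hosts -> /27 (30 usable): 192.168.215.128/27
Allocation: 192.168.214.0/24 (143 hosts, 254 usable); 192.168.215.0/25 (66 hosts, 126 usable); 192.168.215.128/27 (20 hosts, 30 usable)


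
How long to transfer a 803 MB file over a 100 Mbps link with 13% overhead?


Effective throughput = 100 * (1 - 13/100) = 87 Mbps
File size in Mb = 803 * 8 = 6424 Mb
Time = 6424 / 87
Time = 73.8391 seconds


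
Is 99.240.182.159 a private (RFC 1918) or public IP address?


RFC 1918 private ranges:
  10.0.0.0/8 (10.0.0.0 - 10.255.255.255)
  172.16.0.0/12 (172.16.0.0 - 172.31.255.255)
  192.168.0.0/16 (192.168.0.0 - 192.168.255.255)
Public (not in any RFC 1918 range)


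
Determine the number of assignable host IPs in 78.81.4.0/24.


Host bits = 32 - 24 = 8
Total addresses = 2^8 = 256
Usable = total - 2 (network and broadcast)
Usable hosts: 254


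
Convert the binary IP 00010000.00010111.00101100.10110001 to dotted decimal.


00010000 = 16
00010111 = 23
00101100 = 44
10110001 = 177
IP: 16.23.44.177


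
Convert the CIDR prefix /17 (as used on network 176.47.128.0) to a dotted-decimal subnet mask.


/17 means 17 network bits, 15 host bits
Binary: 11111111111111111000000000000000
Mask: 255.255.128.0


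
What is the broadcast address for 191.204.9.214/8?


Network: 191.0.0.0/8
Host bits = 24
Set all host bits to 1:
Broadcast: 191.255.255.255


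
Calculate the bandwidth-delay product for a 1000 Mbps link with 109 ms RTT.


BDP = bandwidth * RTT
= 1000 Mbps * 109 ms
= 1000 * 1e6 * 109 / 1000 bits
= 109000000 bits
= 13625000 bytes
= 13305.6641 KB
BDP = 109000000 bits (13625000 bytes)


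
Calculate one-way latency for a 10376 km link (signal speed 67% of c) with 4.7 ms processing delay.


Speed = 0.67 * 3e5 km/s = 201000 km/s
Propagation delay = 10376 / 201000 = 0.0516 s = 51.6219 ms
Processing delay = 4.7 ms
Total one-way latency = 56.3219 ms


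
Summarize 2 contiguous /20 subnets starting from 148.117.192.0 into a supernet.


Original prefix: /20
Number of subnets: 2 = 2^1
New prefix = 20 - 1 = 19
Supernet: 148.117.192.0/19


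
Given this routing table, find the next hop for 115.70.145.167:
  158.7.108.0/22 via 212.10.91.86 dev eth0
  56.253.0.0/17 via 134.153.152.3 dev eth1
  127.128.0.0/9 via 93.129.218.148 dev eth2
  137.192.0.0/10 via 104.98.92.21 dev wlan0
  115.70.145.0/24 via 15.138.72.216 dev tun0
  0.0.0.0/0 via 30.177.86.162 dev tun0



Longest prefix match for 115.70.145.167:
  /22 158.7.108.0: no
  /17 56.253.0.0: no
  /9 127.128.0.0: no
  /10 137.192.0.0: no
  /24 115.70.145.0: MATCH
  /0 0.0.0.0: MATCH
Selected: next-hop 15.138.72.216 via tun0 (matched /24)


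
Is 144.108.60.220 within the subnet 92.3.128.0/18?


Subnet network: 92.3.128.0
Test IP AND mask: 144.108.0.0
No, 144.108.60.220 is not in 92.3.128.0/18


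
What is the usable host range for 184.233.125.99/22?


Network: 184.233.124.0
Broadcast: 184.233.127.255
First usable = network + 1
Last usable = broadcast - 1
Range: 184.233.124.1 to 184.233.127.254


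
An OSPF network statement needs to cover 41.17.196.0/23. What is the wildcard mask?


Subnet mask: 255.255.254.0
Wildcard = 255.255.255.255 - subnet mask
255 - 255 = 0
255 - 255 = 0
255 - 254 = 1
255 - 0 = 255
Wildcard: 0.0.1.255


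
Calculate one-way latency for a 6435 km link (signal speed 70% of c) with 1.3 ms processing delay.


Speed = 0.7 * 3e5 km/s = 210000 km/s
Propagation delay = 6435 / 210000 = 0.0306 s = 30.6429 ms
Processing delay = 1.3 ms
Total one-way latency = 31.9429 ms


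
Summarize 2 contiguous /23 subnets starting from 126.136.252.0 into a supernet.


Original prefix: /23
Number of subnets: 2 = 2^1
New prefix = 23 - 1 = 22
Supernet: 126.136.252.0/22


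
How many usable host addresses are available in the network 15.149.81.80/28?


Host bits = 32 - 28 = 4
Total addresses = 2^4 = 16
Usable = total - 2 (network and broadcast)
Usable hosts: 14


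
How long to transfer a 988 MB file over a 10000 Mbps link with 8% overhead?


Effective throughput = 10000 * (1 - 8/100) = 9200 Mbps
File size in Mb = 988 * 8 = 7904 Mb
Time = 7904 / 9200
Time = 0.8591 seconds


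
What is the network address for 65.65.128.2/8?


IP:   01000001.01000001.10000000.00000010
Mask: 11111111.00000000.00000000.00000000
AND operation:
Net:  01000001.00000000.00000000.00000000
Network: 65.0.0.0/8


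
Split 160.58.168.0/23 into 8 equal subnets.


New prefix = 23 + 3 = 26
Each subnet has 64 addresses
  160.58.168.0/26
  160.58.168.64/26
  160.58.168.128/26
  160.58.168.192/26
  160.58.169.0/26
  160.58.169.64/26
  160.58.169.128/26
  160.58.169.192/26
Subnets: 160.58.168.0/26, 160.58.168.64/26, 160.58.168.128/26, 160.58.168.192/26, 160.58.169.0/26, 160.58.169.64/26, 160.58.169.128/26, 160.58.169.192/26


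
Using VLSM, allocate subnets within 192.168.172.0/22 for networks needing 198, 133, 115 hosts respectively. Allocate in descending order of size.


198 hosts -> /24 (254 usable): 192.168.172.0/24
133 hosts -> /24 (254 usable): 192.168.173.0/24
115 hosts -> /25 (126 usable): 192.168.174.0/25
Allocation: 192.168.172.0/24 (198 hosts, 254 usable); 192.168.173.0/24 (133 hosts, 254 usable); 192.168.174.0/25 (115 hosts, 126 usable)


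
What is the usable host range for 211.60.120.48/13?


Network: 211.56.0.0
Broadcast: 211.63.255.255
First usable = network + 1
Last usable = broadcast - 1
Range: 211.56.0.1 to 211.63.255.254


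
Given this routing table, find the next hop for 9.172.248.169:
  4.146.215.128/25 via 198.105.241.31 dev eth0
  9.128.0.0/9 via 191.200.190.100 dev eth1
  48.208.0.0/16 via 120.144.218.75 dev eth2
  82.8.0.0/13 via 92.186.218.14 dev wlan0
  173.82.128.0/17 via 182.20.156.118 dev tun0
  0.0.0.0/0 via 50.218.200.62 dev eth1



Longest prefix match for 9.172.248.169:
  /25 4.146.215.128: no
  /9 9.128.0.0: MATCH
  /16 48.208.0.0: no
  /13 82.8.0.0: no
  /17 173.82.128.0: no
  /0 0.0.0.0: MATCH
Selected: next-hop 191.200.190.100 via eth1 (matched /9)


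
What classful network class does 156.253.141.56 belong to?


First octet: 156
Binary: 10011100
10xxxxxx -> Class B (128-191)
Class B, default mask 255.255.0.0 (/16)


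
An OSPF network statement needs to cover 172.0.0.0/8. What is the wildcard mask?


Subnet mask: 255.0.0.0
Wildcard = 255.255.255.255 - subnet mask
255 - 255 = 0
255 - 0 = 255
255 - 0 = 255
255 - 0 = 255
Wildcard: 0.255.255.255


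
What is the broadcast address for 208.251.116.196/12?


Network: 208.240.0.0/12
Host bits = 20
Set all host bits to 1:
Broadcast: 208.255.255.255


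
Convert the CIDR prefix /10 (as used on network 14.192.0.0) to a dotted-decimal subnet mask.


/10 means 10 network bits, 22 host bits
Binary: 11111111110000000000000000000000
Mask: 255.192.0.0


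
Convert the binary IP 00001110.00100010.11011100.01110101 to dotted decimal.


00001110 = 14
00100010 = 34
11011100 = 220
01110101 = 117
IP: 14.34.220.117


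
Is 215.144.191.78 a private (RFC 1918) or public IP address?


RFC 1918 private ranges:
  10.0.0.0/8 (10.0.0.0 - 10.255.255.255)
  172.16.0.0/12 (172.16.0.0 - 172.31.255.255)
  192.168.0.0/16 (192.168.0.0 - 192.168.255.255)
Public (not in any RFC 1918 range)


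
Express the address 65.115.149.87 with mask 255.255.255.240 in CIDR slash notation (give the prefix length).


Binary: 11111111.11111111.11111111.11110000
Count leading 1s
Prefix: /28


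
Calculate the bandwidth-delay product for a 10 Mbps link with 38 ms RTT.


BDP = bandwidth * RTT
= 10 Mbps * 38 ms
= 10 * 1e6 * 38 / 1000 bits
= 380000 bits
= 47500 bytes
= 46.3867 KB
BDP = 380000 bits (47500 bytes)


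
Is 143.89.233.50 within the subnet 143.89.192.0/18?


Subnet network: 143.89.192.0
Test IP AND mask: 143.89.192.0
Yes, 143.89.233.50 is in 143.89.192.0/18


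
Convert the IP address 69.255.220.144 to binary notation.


69 = 01000101
255 = 11111111
220 = 11011100
144 = 10010000
Binary: 01000101.11111111.11011100.10010000


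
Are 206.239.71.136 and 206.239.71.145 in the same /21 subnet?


Mask: 255.255.248.0
206.239.71.136 AND mask = 206.239.64.0
206.239.71.145 AND mask = 206.239.64.0
Yes, same subnet (206.239.64.0)


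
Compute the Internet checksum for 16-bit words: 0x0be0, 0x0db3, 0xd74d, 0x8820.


Sum all words (with carry folding):
+ 0x0be0 = 0x0be0
+ 0x0db3 = 0x1993
+ 0xd74d = 0xf0e0
+ 0x8820 = 0x7901
One's complement: ~0x7901
Checksum = 0x86fe


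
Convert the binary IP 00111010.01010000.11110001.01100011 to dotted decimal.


00111010 = 58
01010000 = 80
11110001 = 241
01100011 = 99
IP: 58.80.241.99


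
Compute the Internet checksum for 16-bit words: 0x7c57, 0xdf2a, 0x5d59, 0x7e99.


Sum all words (with carry folding):
+ 0x7c57 = 0x7c57
+ 0xdf2a = 0x5b82
+ 0x5d59 = 0xb8db
+ 0x7e99 = 0x3775
One's complement: ~0x3775
Checksum = 0xc88a


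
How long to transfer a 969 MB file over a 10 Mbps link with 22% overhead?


Effective throughput = 10 * (1 - 22/100) = 7.8 Mbps
File size in Mb = 969 * 8 = 7752 Mb
Time = 7752 / 7.8
Time = 993.8462 seconds


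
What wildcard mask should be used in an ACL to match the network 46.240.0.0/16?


Subnet mask: 255.255.0.0
Wildcard = 255.255.255.255 - subnet mask
255 - 255 = 0
255 - 255 = 0
255 - 0 = 255
255 - 0 = 255
Wildcard: 0.0.255.255


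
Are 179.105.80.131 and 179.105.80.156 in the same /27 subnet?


Mask: 255.255.255.224
179.105.80.131 AND mask = 179.105.80.128
179.105.80.156 AND mask = 179.105.80.128
Yes, same subnet (179.105.80.128)


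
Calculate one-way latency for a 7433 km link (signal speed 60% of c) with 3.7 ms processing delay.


Speed = 0.6 * 3e5 km/s = 180000 km/s
Propagation delay = 7433 / 180000 = 0.0413 s = 41.2944 ms
Processing delay = 3.7 ms
Total one-way latency = 44.9944 ms


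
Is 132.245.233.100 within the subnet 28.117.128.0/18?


Subnet network: 28.117.128.0
Test IP AND mask: 132.245.192.0
No, 132.245.233.100 is not in 28.117.128.0/18


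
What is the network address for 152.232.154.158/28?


IP:   10011000.11101000.10011010.10011110
Mask: 11111111.11111111.11111111.11110000
AND operation:
Net:  10011000.11101000.10011010.10010000
Network: 152.232.154.144/28


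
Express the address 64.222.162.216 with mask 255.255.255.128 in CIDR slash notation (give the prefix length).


Binary: 11111111.11111111.11111111.10000000
Count leading 1s
Prefix: /25


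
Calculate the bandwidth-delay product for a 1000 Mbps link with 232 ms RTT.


BDP = bandwidth * RTT
= 1000 Mbps * 232 ms
= 1000 * 1e6 * 232 / 1000 bits
= 232000000 bits
= 29000000 bytes
= 28320.3125 KB
BDP = 232000000 bits (29000000 bytes)


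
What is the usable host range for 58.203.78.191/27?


Network: 58.203.78.160
Broadcast: 58.203.78.191
First usable = network + 1
Last usable = broadcast - 1
Range: 58.203.78.161 to 58.203.78.190


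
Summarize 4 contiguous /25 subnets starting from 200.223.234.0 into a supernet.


Original prefix: /25
Number of subnets: 4 = 2^2
New prefix = 25 - 2 = 23
Supernet: 200.223.234.0/23


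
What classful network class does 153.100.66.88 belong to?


First octet: 153
Binary: 10011001
10xxxxxx -> Class B (128-191)
Class B, default mask 255.255.0.0 (/16)


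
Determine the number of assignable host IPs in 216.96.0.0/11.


Host bits = 32 - 11 = 21
Total addresses = 2^21 = 2097152
Usable = total - 2 (network and broadcast)
Usable hosts: 2097150


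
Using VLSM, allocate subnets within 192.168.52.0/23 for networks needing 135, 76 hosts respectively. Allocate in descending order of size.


135 hosts -> /24 (254 usable): 192.168.52.0/24
76 hosts -> /25 (126 usable): 192.168.53.0/25
Allocation: 192.168.52.0/24 (135 hosts, 254 usable); 192.168.53.0/25 (76 hosts, 126 usable)


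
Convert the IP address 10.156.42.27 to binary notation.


10 = 00001010
156 = 10011100
42 = 00101010
27 = 00011011
Binary: 00001010.10011100.00101010.00011011


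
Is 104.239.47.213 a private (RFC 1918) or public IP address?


RFC 1918 private ranges:
  10.0.0.0/8 (10.0.0.0 - 10.255.255.255)
  172.16.0.0/12 (172.16.0.0 - 172.31.255.255)
  192.168.0.0/16 (192.168.0.0 - 192.168.255.255)
Public (not in any RFC 1918 range)


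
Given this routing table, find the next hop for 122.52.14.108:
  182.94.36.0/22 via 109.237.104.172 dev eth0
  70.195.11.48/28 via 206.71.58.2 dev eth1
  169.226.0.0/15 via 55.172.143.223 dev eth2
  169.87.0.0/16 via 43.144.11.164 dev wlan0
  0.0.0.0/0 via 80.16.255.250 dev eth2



Longest prefix match for 122.52.14.108:
  /22 182.94.36.0: no
  /28 70.195.11.48: no
  /15 169.226.0.0: no
  /16 169.87.0.0: no
  /0 0.0.0.0: MATCH
Selected: next-hop 80.16.255.250 via eth2 (matched /0)


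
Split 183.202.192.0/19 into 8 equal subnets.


New prefix = 19 + 3 = 22
Each subnet has 1024 addresses
  183.202.192.0/22
  183.202.196.0/22
  183.202.200.0/22
  183.202.204.0/22
  183.202.208.0/22
  183.202.212.0/22
  183.202.216.0/22
  183.202.220.0/22
Subnets: 183.202.192.0/22, 183.202.196.0/22, 183.202.200.0/22, 183.202.204.0/22, 183.202.208.0/22, 183.202.212.0/22, 183.202.216.0/22, 183.202.220.0/22


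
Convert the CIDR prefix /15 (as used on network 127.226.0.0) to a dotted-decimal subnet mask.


/15 means 15 network bits, 17 host bits
Binary: 11111111111111100000000000000000
Mask: 255.254.0.0


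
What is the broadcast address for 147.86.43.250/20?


Network: 147.86.32.0/20
Host bits = 12
Set all host bits to 1:
Broadcast: 147.86.47.255


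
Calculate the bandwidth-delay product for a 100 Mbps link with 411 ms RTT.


BDP = bandwidth * RTT
= 100 Mbps * 411 ms
= 100 * 1e6 * 411 / 1000 bits
= 41100000 bits
= 5137500 bytes
= 5017.0898 KB
BDP = 41100000 bits (5137500 bytes)


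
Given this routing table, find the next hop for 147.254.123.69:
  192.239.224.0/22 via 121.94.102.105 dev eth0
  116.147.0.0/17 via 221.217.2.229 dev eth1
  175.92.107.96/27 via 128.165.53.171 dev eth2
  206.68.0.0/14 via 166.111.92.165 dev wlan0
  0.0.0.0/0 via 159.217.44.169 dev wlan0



Longest prefix match for 147.254.123.69:
  /22 192.239.224.0: no
  /17 116.147.0.0: no
  /27 175.92.107.96: no
  /14 206.68.0.0: no
  /0 0.0.0.0: MATCH
Selected: next-hop 159.217.44.169 via wlan0 (matched /0)


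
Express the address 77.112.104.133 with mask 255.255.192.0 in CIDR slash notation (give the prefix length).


Binary: 11111111.11111111.11000000.00000000
Count leading 1s
Prefix: /18


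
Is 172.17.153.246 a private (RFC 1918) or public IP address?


RFC 1918 private ranges:
  10.0.0.0/8 (10.0.0.0 - 10.255.255.255)
  172.16.0.0/12 (172.16.0.0 - 172.31.255.255)
  192.168.0.0/16 (192.168.0.0 - 192.168.255.255)
Private (in 172.16.0.0/12)


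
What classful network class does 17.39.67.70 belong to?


First octet: 17
Binary: 00010001
0xxxxxxx -> Class A (1-126)
Class A, default mask 255.0.0.0 (/8)


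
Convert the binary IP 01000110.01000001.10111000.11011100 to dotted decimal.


01000110 = 70
01000001 = 65
10111000 = 184
11011100 = 220
IP: 70.65.184.220


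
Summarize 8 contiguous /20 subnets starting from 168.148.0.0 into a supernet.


Original prefix: /20
Number of subnets: 8 = 2^3
New prefix = 20 - 3 = 17
Supernet: 168.148.0.0/17


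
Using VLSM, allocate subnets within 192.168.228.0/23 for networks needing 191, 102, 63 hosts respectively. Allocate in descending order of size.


191 hosts -> /24 (254 usable): 192.168.228.0/24
102 hosts -> /25 (126 usable): 192.168.229.0/25
63 hosts -> /25 (126 usable): 192.168.229.128/25
Allocation: 192.168.228.0/24 (191 hosts, 254 usable); 192.168.229.0/25 (102 hosts, 126 usable); 192.168.229.128/25 (63 hosts, 126 usable)


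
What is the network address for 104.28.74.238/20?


IP:   01101000.00011100.01001010.11101110
Mask: 11111111.11111111.11110000.00000000
AND operation:
Net:  01101000.00011100.01000000.00000000
Network: 104.28.64.0/20


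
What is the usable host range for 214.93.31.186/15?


Network: 214.92.0.0
Broadcast: 214.93.255.255
First usable = network + 1
Last usable = broadcast - 1
Range: 214.92.0.1 to 214.93.255.254


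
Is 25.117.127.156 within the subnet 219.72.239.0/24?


Subnet network: 219.72.239.0
Test IP AND mask: 25.117.127.0
No, 25.117.127.156 is not in 219.72.239.0/24


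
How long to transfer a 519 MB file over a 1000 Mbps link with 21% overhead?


Effective throughput = 1000 * (1 - 21/100) = 790 Mbps
File size in Mb = 519 * 8 = 4152 Mb
Time = 4152 / 790
Time = 5.2557 seconds


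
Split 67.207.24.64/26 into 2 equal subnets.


New prefix = 26 + 1 = 27
Each subnet has 32 addresses
  67.207.24.64/27
  67.207.24.96/27
Subnets: 67.207.24.64/27, 67.207.24.96/27


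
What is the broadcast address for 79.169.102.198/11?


Network: 79.160.0.0/11
Host bits = 21
Set all host bits to 1:
Broadcast: 79.191.255.255


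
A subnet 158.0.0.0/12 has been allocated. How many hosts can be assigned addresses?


Host bits = 32 - 12 = 20
Total addresses = 2^20 = 1048576
Usable = total - 2 (network and broadcast)
Usable hosts: 1048574


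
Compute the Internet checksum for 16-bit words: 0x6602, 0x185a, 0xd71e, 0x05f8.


Sum all words (with carry folding):
+ 0x6602 = 0x6602
+ 0x185a = 0x7e5c
+ 0xd71e = 0x557b
+ 0x05f8 = 0x5b73
One's complement: ~0x5b73
Checksum = 0xa48c


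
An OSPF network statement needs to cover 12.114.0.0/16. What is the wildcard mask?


Subnet mask: 255.255.0.0
Wildcard = 255.255.255.255 - subnet mask
255 - 255 = 0
255 - 255 = 0
255 - 0 = 255
255 - 0 = 255
Wildcard: 0.0.255.255


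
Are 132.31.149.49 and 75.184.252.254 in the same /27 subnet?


Mask: 255.255.255.224
132.31.149.49 AND mask = 132.31.149.32
75.184.252.254 AND mask = 75.184.252.224
No, different subnets (132.31.149.32 vs 75.184.252.224)


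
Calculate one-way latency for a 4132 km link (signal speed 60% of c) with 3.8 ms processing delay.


Speed = 0.6 * 3e5 km/s = 180000 km/s
Propagation delay = 4132 / 180000 = 0.023 s = 22.9556 ms
Processing delay = 3.8 ms
Total one-way latency = 26.7556 ms


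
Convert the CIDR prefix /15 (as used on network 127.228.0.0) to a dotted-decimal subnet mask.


/15 means 15 network bits, 17 host bits
Binary: 11111111111111100000000000000000
Mask: 255.254.0.0


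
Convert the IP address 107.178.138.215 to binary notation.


107 = 01101011
178 = 10110010
138 = 10001010
215 = 11010111
Binary: 01101011.10110010.10001010.11010111


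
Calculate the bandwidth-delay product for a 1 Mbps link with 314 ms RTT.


BDP = bandwidth * RTT
= 1 Mbps * 314 ms
= 1 * 1e6 * 314 / 1000 bits
= 314000 bits
= 39250 bytes
= 38.3301 KB
BDP = 314000 bits (39250 bytes)


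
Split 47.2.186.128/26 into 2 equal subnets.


New prefix = 26 + 1 = 27
Each subnet has 32 addresses
  47.2.186.128/27
  47.2.186.160/27
Subnets: 47.2.186.128/27, 47.2.186.160/27


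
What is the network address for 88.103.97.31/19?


IP:   01011000.01100111.01100001.00011111
Mask: 11111111.11111111.11100000.00000000
AND operation:
Net:  01011000.01100111.01100000.00000000
Network: 88.103.96.0/19


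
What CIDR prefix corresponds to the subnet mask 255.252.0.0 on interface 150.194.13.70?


Binary: 11111111.11111100.00000000.00000000
Count leading 1s
Prefix: /14


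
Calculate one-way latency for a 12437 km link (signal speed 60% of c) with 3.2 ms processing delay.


Speed = 0.6 * 3e5 km/s = 180000 km/s
Propagation delay = 12437 / 180000 = 0.0691 s = 69.0944 ms
Processing delay = 3.2 ms
Total one-way latency = 72.2944 ms


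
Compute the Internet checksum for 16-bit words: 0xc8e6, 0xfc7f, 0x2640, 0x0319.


Sum all words (with carry folding):
+ 0xc8e6 = 0xc8e6
+ 0xfc7f = 0xc566
+ 0x2640 = 0xeba6
+ 0x0319 = 0xeebf
One's complement: ~0xeebf
Checksum = 0x1140


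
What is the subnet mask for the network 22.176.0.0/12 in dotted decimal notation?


/12 means 12 network bits, 20 host bits
Binary: 11111111111100000000000000000000
Mask: 255.240.0.0


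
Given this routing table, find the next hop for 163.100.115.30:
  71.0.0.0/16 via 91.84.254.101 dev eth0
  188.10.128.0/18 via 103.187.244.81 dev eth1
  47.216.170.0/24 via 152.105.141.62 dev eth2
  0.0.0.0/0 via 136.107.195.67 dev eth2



Longest prefix match for 163.100.115.30:
  /16 71.0.0.0: no
  /18 188.10.128.0: no
  /24 47.216.170.0: no
  /0 0.0.0.0: MATCH
Selected: next-hop 136.107.195.67 via eth2 (matched /0)


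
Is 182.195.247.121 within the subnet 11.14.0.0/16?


Subnet network: 11.14.0.0
Test IP AND mask: 182.195.0.0
No, 182.195.247.121 is not in 11.14.0.0/16


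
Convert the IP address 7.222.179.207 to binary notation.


7 = 00000111
222 = 11011110
179 = 10110011
207 = 11001111
Binary: 00000111.11011110.10110011.11001111


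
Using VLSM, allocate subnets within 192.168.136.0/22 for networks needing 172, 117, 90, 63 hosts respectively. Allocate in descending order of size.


172 hosts -> /24 (254 usable): 192.168.136.0/24
117 hosts -> /25 (126 usable): 192.168.137.0/25
90 hosts -> /25 (126 usable): 192.168.137.128/25
63 hosts -> /25 (126 usable): 192.168.138.0/25
Allocation: 192.168.136.0/24 (172 hosts, 254 usable); 192.168.137.0/25 (117 hosts, 126 usable); 192.168.137.128/25 (90 hosts, 126 usable); 192.168.138.0/25 (63 hosts, 126 usable)


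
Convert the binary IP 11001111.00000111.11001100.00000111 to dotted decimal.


11001111 = 207
00000111 = 7
11001100 = 204
00000111 = 7
IP: 207.7.204.7


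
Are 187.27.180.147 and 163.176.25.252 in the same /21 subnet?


Mask: 255.255.248.0
187.27.180.147 AND mask = 187.27.176.0
163.176.25.252 AND mask = 163.176.24.0
No, different subnets (187.27.176.0 vs 163.176.24.0)


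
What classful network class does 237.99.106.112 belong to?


First octet: 237
Binary: 11101101
1110xxxx -> Class D (224-239)
Class D (multicast), default mask N/A


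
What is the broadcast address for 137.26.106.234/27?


Network: 137.26.106.224/27
Host bits = 5
Set all host bits to 1:
Broadcast: 137.26.106.255


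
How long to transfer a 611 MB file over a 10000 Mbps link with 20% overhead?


Effective throughput = 10000 * (1 - 20/100) = 8000 Mbps
File size in Mb = 611 * 8 = 4888 Mb
Time = 4888 / 8000
Time = 0.611 seconds


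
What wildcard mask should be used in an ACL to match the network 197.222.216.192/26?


Subnet mask: 255.255.255.192
Wildcard = 255.255.255.255 - subnet mask
255 - 255 = 0
255 - 255 = 0
255 - 255 = 0
255 - 192 = 63
Wildcard: 0.0.0.63


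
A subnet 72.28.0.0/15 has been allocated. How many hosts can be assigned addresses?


Host bits = 32 - 15 = 17
Total addresses = 2^17 = 131072
Usable = total - 2 (network and broadcast)
Usable hosts: 131070


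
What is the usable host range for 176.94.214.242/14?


Network: 176.92.0.0
Broadcast: 176.95.255.255
First usable = network + 1
Last usable = broadcast - 1
Range: 176.92.0.1 to 176.95.255.254


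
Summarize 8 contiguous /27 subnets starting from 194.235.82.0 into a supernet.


Original prefix: /27
Number of subnets: 8 = 2^3
New prefix = 27 - 3 = 24
Supernet: 194.235.82.0/24


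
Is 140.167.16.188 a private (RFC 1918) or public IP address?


RFC 1918 private ranges:
  10.0.0.0/8 (10.0.0.0 - 10.255.255.255)
  172.16.0.0/12 (172.16.0.0 - 172.31.255.255)
  192.168.0.0/16 (192.168.0.0 - 192.168.255.255)
Public (not in any RFC 1918 range)


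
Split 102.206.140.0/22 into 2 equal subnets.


New prefix = 22 + 1 = 23
Each subnet has 512 addresses
  102.206.140.0/23
  102.206.142.0/23
Subnets: 102.206.140.0/23, 102.206.142.0/23


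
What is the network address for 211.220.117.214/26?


IP:   11010011.11011100.01110101.11010110
Mask: 11111111.11111111.11111111.11000000
AND operation:
Net:  11010011.11011100.01110101.11000000
Network: 211.220.117.192/26


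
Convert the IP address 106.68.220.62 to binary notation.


106 = 01101010
68 = 01000100
220 = 11011100
62 = 00111110
Binary: 01101010.01000100.11011100.00111110


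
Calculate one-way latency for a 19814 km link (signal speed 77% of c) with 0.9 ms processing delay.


Speed = 0.77 * 3e5 km/s = 231000 km/s
Propagation delay = 19814 / 231000 = 0.0858 s = 85.7749 ms
Processing delay = 0.9 ms
Total one-way latency = 86.6749 ms


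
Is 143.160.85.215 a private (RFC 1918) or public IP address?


RFC 1918 private ranges:
  10.0.0.0/8 (10.0.0.0 - 10.255.255.255)
  172.16.0.0/12 (172.16.0.0 - 172.31.255.255)
  192.168.0.0/16 (192.168.0.0 - 192.168.255.255)
Public (not in any RFC 1918 range)


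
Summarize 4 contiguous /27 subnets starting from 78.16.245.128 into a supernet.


Original prefix: /27
Number of subnets: 4 = 2^2
New prefix = 27 - 2 = 25
Supernet: 78.16.245.128/25


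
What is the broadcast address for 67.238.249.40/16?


Network: 67.238.0.0/16
Host bits = 16
Set all host bits to 1:
Broadcast: 67.238.255.255


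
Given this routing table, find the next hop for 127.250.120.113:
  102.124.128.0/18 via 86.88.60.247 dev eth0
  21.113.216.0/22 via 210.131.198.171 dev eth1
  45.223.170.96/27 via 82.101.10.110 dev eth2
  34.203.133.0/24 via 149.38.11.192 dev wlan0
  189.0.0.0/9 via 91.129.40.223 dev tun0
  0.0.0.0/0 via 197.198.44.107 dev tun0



Longest prefix match for 127.250.120.113:
  /18 102.124.128.0: no
  /22 21.113.216.0: no
  /27 45.223.170.96: no
  /24 34.203.133.0: no
  /9 189.0.0.0: no
  /0 0.0.0.0: MATCH
Selected: next-hop 197.198.44.107 via tun0 (matched /0)


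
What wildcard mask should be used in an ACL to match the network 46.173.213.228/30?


Subnet mask: 255.255.255.252
Wildcard = 255.255.255.255 - subnet mask
255 - 255 = 0
255 - 255 = 0
255 - 255 = 0
255 - 252 = 3
Wildcard: 0.0.0.3


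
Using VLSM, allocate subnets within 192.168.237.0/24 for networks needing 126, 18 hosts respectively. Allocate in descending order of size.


126 hosts -> /25 (126 usable): 192.168.237.0/25
18 hosts -> /27 (30 usable): 192.168.237.128/27
Allocation: 192.168.237.0/25 (126 hosts, 126 usable); 192.168.237.128/27 (18 hosts, 30 usable)


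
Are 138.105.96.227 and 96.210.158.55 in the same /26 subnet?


Mask: 255.255.255.192
138.105.96.227 AND mask = 138.105.96.192
96.210.158.55 AND mask = 96.210.158.0
No, different subnets (138.105.96.192 vs 96.210.158.0)


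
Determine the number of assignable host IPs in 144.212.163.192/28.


Host bits = 32 - 28 = 4
Total addresses = 2^4 = 16
Usable = total - 2 (network and broadcast)
Usable hosts: 14


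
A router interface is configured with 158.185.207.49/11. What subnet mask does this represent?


/11 means 11 network bits, 21 host bits
Binary: 11111111111000000000000000000000
Mask: 255.224.0.0


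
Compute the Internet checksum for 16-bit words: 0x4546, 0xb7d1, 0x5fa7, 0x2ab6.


Sum all words (with carry folding):
+ 0x4546 = 0x4546
+ 0xb7d1 = 0xfd17
+ 0x5fa7 = 0x5cbf
+ 0x2ab6 = 0x8775
One's complement: ~0x8775
Checksum = 0x788a


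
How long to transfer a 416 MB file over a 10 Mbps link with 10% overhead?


Effective throughput = 10 * (1 - 10/100) = 9 Mbps
File size in Mb = 416 * 8 = 3328 Mb
Time = 3328 / 9
Time = 369.7778 seconds


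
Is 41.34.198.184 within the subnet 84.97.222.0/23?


Subnet network: 84.97.222.0
Test IP AND mask: 41.34.198.0
No, 41.34.198.184 is not in 84.97.222.0/23


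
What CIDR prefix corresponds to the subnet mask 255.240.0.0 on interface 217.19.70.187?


Binary: 11111111.11110000.00000000.00000000
Count leading 1s
Prefix: /12


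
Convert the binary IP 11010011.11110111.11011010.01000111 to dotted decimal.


11010011 = 211
11110111 = 247
11011010 = 218
01000111 = 71
IP: 211.247.218.71


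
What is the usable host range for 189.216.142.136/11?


Network: 189.192.0.0
Broadcast: 189.223.255.255
First usable = network + 1
Last usable = broadcast - 1
Range: 189.192.0.1 to 189.223.255.254


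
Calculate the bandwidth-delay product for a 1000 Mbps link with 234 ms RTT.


BDP = bandwidth * RTT
= 1000 Mbps * 234 ms
= 1000 * 1e6 * 234 / 1000 bits
= 234000000 bits
= 29250000 bytes
= 28564.4531 KB
BDP = 234000000 bits (29250000 bytes)


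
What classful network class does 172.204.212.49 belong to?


First octet: 172
Binary: 10101100
10xxxxxx -> Class B (128-191)
Class B, default mask 255.255.0.0 (/16)


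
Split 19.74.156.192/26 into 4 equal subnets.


New prefix = 26 + 2 = 28
Each subnet has 16 addresses
  19.74.156.192/28
  19.74.156.208/28
  19.74.156.224/28
  19.74.156.240/28
Subnets: 19.74.156.192/28, 19.74.156.208/28, 19.74.156.224/28, 19.74.156.240/28


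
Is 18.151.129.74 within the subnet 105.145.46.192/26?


Subnet network: 105.145.46.192
Test IP AND mask: 18.151.129.64
No, 18.151.129.74 is not in 105.145.46.192/26
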